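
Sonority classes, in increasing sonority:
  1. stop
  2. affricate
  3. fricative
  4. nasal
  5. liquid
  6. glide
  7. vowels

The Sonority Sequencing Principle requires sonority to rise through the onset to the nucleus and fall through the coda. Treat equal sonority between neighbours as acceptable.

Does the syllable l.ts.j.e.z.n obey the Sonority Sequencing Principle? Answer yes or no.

no

Onset: /l/ is a liquid (sonority 5), /ts/ is an affricate (sonority 2), /j/ is a glide (sonority 6); then the nucleus /e/ (sonority 7).
Onset profile 5-2-6-7 — does not rise throughout.
Coda: /z/ is a fricative (sonority 3), /n/ is a nasal (sonority 4).
Coda profile 7-3-4 — does not fall throughout.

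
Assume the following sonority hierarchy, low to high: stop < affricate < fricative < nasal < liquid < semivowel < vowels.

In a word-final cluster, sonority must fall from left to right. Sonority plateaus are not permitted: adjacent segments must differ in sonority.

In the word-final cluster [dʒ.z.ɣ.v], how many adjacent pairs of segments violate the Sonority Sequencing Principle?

3

/dʒ/ — affricate, sonority 2.
/z/ — fricative, sonority 3.
/ɣ/ — fricative, sonority 3.
/v/ — fricative, sonority 3.
/dʒ/→/z/: 2→3 (does not fall) — violation.
/z/→/ɣ/: 3→3 (plateau) — violation.
/ɣ/→/v/: 3→3 (plateau) — violation.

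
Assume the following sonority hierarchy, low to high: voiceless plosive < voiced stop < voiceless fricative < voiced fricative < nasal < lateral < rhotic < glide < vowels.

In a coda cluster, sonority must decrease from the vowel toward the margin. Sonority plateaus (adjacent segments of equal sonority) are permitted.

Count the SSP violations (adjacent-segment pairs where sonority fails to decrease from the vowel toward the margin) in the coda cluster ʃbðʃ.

/ʃ/ — voiceless fricative, sonority 3.
/b/ — voiced stop, sonority 2.
/ð/ — voiced fricative, sonority 4.
/ʃ/ — voiceless fricative, sonority 3.
/ʃ/→/b/: 3→2 (falls) — ok.
/b/→/ð/: 2→4 (does not fall) — violation.
/ð/→/ʃ/: 4→3 (falls) — ok.

1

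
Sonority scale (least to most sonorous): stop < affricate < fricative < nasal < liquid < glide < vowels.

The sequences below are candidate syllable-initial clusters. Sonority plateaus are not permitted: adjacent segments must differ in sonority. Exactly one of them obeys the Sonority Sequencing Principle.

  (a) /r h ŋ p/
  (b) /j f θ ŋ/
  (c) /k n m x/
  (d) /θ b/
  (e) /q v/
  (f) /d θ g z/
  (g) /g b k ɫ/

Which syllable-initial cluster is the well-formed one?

e

(a) sonority 5-3-4-1: ill-formed.
(b) sonority 6-3-3-4: ill-formed.
(c) sonority 1-4-4-3: ill-formed.
(d) sonority 3-1: ill-formed.
(e) sonority 1-3: well-formed.
(f) sonority 1-3-1-3: ill-formed.
(g) sonority 1-1-1-5: ill-formed.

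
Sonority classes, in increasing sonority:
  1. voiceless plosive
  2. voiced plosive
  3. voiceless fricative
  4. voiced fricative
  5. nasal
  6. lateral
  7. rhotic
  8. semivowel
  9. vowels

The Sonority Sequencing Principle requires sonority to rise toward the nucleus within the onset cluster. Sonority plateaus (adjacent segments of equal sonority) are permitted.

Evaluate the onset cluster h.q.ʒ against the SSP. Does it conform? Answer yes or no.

no

/h/ — voiceless fricative, sonority 3.
/q/ — voiceless plosive, sonority 1.
/ʒ/ — voiced fricative, sonority 4.
The profile is 3-1-4. Between /h/ (3) and /q/ (1) sonority does not rise, so the cluster violates the SSP.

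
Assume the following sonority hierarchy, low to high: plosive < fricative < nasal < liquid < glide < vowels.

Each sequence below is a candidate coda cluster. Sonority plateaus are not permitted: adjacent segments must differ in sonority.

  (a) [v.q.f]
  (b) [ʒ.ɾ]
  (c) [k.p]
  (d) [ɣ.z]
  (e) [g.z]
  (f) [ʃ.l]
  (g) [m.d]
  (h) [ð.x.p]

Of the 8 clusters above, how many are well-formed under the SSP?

1

(a) sonority 2-1-2: ill-formed.
(b) sonority 2-4: ill-formed.
(c) sonority 1-1: ill-formed.
(d) sonority 2-2: ill-formed.
(e) sonority 1-2: ill-formed.
(f) sonority 2-4: ill-formed.
(g) sonority 3-1: well-formed.
(h) sonority 2-2-1: ill-formed.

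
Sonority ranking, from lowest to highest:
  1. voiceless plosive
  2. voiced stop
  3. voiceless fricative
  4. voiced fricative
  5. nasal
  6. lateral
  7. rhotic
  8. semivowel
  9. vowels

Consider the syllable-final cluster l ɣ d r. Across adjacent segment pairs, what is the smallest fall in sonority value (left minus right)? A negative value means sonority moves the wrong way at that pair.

/l/: lateral = 6.
/ɣ/: voiced fricative = 4.
/d/: voiced stop = 2.
/r/: rhotic = 7.
/l/→/ɣ/: change +2.
/ɣ/→/d/: change +2.
/d/→/r/: change -5.
Minimum = -5.

-5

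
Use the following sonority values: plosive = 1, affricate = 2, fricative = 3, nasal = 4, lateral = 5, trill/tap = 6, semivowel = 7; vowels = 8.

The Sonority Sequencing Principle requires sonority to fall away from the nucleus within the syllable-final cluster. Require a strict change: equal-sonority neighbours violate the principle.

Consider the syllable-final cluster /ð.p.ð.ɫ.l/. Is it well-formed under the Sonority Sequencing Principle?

no

/ð/ is a fricative (sonority 3).
/p/ is a plosive (sonority 1).
/ð/ is a fricative (sonority 3).
/ɫ/ is a lateral (sonority 5).
/l/ is a lateral (sonority 5).
The profile is 3-1-3-5-5. Between /p/ (1) and /ð/ (3) sonority does not fall, so the cluster violates the SSP.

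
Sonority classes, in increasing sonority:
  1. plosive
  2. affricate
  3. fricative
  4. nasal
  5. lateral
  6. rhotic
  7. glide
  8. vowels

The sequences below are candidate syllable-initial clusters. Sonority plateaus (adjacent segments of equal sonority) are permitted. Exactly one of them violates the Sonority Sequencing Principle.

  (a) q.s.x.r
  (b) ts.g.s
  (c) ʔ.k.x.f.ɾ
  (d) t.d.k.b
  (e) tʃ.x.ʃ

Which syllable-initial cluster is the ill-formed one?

b

(a) sonority 1-3-3-6: well-formed.
(b) sonority 2-1-3: ill-formed.
(c) sonority 1-1-3-3-6: well-formed.
(d) sonority 1-1-1-1: well-formed.
(e) sonority 2-3-3: well-formed.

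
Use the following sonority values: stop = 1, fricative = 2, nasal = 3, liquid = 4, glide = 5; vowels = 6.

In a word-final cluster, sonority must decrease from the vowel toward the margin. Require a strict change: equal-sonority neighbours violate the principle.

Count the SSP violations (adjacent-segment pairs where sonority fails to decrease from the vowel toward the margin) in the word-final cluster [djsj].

2

/d/ — stop, sonority 1.
/j/ — glide, sonority 5.
/s/ — fricative, sonority 2.
/j/ — glide, sonority 5.
/d/→/j/: 1→5 (does not fall) — violation.
/j/→/s/: 5→2 (falls) — ok.
/s/→/j/: 2→5 (does not fall) — violation.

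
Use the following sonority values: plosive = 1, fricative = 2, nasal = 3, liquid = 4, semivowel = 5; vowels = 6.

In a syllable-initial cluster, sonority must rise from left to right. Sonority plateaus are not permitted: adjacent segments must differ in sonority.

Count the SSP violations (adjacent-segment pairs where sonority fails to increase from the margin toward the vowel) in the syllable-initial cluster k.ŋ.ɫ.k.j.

1

/k/ — plosive, sonority 1.
/ŋ/ — nasal, sonority 3.
/ɫ/ — liquid, sonority 4.
/k/ — plosive, sonority 1.
/j/ — semivowel, sonority 5.
/k/→/ŋ/: 1→3 (rises) — ok.
/ŋ/→/ɫ/: 3→4 (rises) — ok.
/ɫ/→/k/: 4→1 (does not rise) — violation.
/k/→/j/: 1→5 (rises) — ok.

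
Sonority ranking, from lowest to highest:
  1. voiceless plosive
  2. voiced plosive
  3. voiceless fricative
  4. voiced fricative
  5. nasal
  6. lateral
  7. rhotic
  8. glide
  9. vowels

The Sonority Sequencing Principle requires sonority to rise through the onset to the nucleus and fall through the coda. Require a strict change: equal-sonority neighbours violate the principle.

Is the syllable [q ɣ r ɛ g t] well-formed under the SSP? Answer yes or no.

Onset: /q/ is a voiceless plosive (sonority 1), /ɣ/ is a voiced fricative (sonority 4), /r/ is a rhotic (sonority 7); then the nucleus /ɛ/ (sonority 9).
Onset profile 1-4-7-9 — rises to the nucleus.
Coda: /g/ is a voiced plosive (sonority 2), /t/ is a voiceless plosive (sonority 1).
Coda profile 9-2-1 — falls from the nucleus.

yes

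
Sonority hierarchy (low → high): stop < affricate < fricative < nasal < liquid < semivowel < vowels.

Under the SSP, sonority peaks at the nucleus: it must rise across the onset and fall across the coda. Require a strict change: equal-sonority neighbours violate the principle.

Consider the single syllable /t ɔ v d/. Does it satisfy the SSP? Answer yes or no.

Onset: /t/ is a stop (sonority 1); then the nucleus /ɔ/ (sonority 7).
Onset profile 1-7 — rises to the nucleus.
Coda: /v/ is a fricative (sonority 3), /d/ is a stop (sonority 1).
Coda profile 7-3-1 — falls from the nucleus.

yes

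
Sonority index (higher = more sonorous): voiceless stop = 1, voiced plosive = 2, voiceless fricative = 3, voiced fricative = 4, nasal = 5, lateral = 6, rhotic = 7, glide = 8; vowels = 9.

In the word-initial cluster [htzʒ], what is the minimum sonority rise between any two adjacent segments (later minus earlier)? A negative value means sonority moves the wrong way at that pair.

/h/ — voiceless fricative, sonority 3.
/t/ — voiceless stop, sonority 1.
/z/ — voiced fricative, sonority 4.
/ʒ/ — voiced fricative, sonority 4.
/h/→/t/: change -2.
/t/→/z/: change +3.
/z/→/ʒ/: change +0.
Minimum = -2.

-2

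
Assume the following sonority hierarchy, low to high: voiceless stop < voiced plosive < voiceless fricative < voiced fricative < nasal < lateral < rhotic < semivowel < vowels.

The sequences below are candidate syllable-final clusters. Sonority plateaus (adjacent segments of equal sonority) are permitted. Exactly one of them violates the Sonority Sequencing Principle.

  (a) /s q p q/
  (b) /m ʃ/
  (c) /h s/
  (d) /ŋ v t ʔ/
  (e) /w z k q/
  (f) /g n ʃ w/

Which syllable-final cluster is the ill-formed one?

f

(a) sonority 3-1-1-1: well-formed.
(b) sonority 5-3: well-formed.
(c) sonority 3-3: well-formed.
(d) sonority 5-4-1-1: well-formed.
(e) sonority 8-4-1-1: well-formed.
(f) sonority 2-5-3-8: ill-formed.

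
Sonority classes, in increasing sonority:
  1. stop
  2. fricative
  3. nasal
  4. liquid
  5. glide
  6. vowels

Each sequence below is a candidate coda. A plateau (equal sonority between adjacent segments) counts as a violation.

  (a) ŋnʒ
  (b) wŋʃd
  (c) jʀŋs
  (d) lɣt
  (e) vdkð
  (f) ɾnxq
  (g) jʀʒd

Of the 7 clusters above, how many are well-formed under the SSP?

(a) ŋnʒ: profile 3-3-2 — violates.
(b) wŋʃd: profile 5-3-2-1 — obeys.
(c) jʀŋs: profile 5-4-3-2 — obeys.
(d) lɣt: profile 4-2-1 — obeys.
(e) vdkð: profile 2-1-1-2 — violates.
(f) ɾnxq: profile 4-3-2-1 — obeys.
(g) jʀʒd: profile 5-4-2-1 — obeys.

5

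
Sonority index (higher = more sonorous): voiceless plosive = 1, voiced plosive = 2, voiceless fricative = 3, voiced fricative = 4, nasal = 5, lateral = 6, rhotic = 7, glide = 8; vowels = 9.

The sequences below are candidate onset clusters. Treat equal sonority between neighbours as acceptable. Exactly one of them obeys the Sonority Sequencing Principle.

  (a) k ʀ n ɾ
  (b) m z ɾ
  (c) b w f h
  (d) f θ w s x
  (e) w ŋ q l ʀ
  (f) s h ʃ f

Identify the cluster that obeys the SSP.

f

(a) 1-7-5-7 → violates
(b) 5-4-7 → violates
(c) 2-8-3-3 → violates
(d) 3-3-8-3-3 → violates
(e) 8-5-1-6-7 → violates
(f) 3-3-3-3 → obeys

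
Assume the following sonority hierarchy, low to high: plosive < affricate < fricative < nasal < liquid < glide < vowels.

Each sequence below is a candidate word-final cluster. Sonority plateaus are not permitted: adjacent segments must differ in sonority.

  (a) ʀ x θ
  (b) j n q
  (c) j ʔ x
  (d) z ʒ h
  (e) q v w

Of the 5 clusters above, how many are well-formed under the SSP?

(a) 5-3-3 → violates
(b) 6-4-1 → obeys
(c) 6-1-3 → violates
(d) 3-3-3 → violates
(e) 1-3-6 → violates

1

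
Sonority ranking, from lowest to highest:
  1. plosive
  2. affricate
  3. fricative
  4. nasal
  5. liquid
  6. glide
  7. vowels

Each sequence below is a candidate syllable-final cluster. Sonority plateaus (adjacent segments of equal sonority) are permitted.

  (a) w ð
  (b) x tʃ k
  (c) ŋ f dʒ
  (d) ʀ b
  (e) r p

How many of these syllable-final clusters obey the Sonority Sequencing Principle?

5

(a) w ð: profile 6-3 — obeys.
(b) x tʃ k: profile 3-2-1 — obeys.
(c) ŋ f dʒ: profile 4-3-2 — obeys.
(d) ʀ b: profile 5-1 — obeys.
(e) r p: profile 5-1 — obeys.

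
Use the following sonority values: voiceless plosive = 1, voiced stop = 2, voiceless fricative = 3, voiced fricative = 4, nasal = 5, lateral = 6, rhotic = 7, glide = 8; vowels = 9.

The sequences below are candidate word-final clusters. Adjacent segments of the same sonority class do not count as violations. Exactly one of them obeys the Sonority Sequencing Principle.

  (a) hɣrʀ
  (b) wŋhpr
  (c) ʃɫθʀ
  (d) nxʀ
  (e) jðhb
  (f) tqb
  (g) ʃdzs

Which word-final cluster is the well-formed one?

e

(a) hɣrʀ: profile 3-4-7-7 — violates.
(b) wŋhpr: profile 8-5-3-1-7 — violates.
(c) ʃɫθʀ: profile 3-6-3-7 — violates.
(d) nxʀ: profile 5-3-7 — violates.
(e) jðhb: profile 8-4-3-2 — obeys.
(f) tqb: profile 1-1-2 — violates.
(g) ʃdzs: profile 3-2-4-3 — violates.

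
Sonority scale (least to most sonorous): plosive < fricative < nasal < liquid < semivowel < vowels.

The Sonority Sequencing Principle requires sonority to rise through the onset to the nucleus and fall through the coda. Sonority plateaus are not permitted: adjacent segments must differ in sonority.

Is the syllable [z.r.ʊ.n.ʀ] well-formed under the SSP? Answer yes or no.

no

Onset: /z/ is a fricative (sonority 2), /r/ is a liquid (sonority 4); then the nucleus /ʊ/ (sonority 6).
Onset profile 2-4-6 — rises to the nucleus.
Coda: /n/ is a nasal (sonority 3), /ʀ/ is a liquid (sonority 4).
Coda profile 6-3-4 — does not strictly fall throughout.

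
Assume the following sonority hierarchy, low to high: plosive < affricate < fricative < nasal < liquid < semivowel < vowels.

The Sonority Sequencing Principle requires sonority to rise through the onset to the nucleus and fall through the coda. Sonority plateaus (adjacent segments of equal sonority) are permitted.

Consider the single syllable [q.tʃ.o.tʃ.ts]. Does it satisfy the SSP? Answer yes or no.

Onset: /q/ is a plosive (sonority 1), /tʃ/ is an affricate (sonority 2); then the nucleus /o/ (sonority 7).
Onset profile 1-2-7 — rises to the nucleus.
Coda: /tʃ/ is an affricate (sonority 2), /ts/ is an affricate (sonority 2).
Coda profile 7-2-2 — falls from the nucleus.

yes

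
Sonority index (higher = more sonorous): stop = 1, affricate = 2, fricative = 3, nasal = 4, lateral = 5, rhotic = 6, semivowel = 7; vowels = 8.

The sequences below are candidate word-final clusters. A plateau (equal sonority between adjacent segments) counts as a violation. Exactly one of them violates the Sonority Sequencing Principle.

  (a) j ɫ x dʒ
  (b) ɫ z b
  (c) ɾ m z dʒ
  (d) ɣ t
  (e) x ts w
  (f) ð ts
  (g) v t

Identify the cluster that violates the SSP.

e

(a) 7-5-3-2 → obeys
(b) 5-3-1 → obeys
(c) 6-4-3-2 → obeys
(d) 3-1 → obeys
(e) 3-2-7 → violates
(f) 3-2 → obeys
(g) 3-1 → obeys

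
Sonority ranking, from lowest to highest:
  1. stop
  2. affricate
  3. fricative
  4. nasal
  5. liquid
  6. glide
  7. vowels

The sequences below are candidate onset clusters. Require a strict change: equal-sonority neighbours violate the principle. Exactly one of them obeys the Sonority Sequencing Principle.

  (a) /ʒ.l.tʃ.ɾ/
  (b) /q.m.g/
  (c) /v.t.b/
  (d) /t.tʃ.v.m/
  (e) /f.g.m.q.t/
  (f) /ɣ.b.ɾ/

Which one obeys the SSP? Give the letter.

(a) sonority 3-5-2-5: ill-formed.
(b) sonority 1-4-1: ill-formed.
(c) sonority 3-1-1: ill-formed.
(d) sonority 1-2-3-4: well-formed.
(e) sonority 3-1-4-1-1: ill-formed.
(f) sonority 3-1-5: ill-formed.

d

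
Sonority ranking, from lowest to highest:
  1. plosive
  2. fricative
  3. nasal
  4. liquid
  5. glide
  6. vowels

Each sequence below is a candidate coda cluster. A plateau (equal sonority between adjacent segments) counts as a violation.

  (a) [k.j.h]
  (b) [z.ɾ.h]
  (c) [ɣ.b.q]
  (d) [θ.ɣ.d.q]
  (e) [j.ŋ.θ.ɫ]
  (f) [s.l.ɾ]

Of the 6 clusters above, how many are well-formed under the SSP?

0

(a) [k.j.h]: profile 1-5-2 — violates.
(b) [z.ɾ.h]: profile 2-4-2 — violates.
(c) [ɣ.b.q]: profile 2-1-1 — violates.
(d) [θ.ɣ.d.q]: profile 2-2-1-1 — violates.
(e) [j.ŋ.θ.ɫ]: profile 5-3-2-4 — violates.
(f) [s.l.ɾ]: profile 2-4-4 — violates.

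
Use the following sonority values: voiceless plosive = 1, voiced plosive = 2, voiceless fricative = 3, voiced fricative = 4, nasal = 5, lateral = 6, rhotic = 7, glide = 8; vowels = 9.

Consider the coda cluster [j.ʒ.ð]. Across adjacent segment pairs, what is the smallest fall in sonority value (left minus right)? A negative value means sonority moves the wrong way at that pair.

0

/j/ is a glide (sonority 8).
/ʒ/ is a voiced fricative (sonority 4).
/ð/ is a voiced fricative (sonority 4).
/j/→/ʒ/: change +4.
/ʒ/→/ð/: change +0.
Minimum = 0.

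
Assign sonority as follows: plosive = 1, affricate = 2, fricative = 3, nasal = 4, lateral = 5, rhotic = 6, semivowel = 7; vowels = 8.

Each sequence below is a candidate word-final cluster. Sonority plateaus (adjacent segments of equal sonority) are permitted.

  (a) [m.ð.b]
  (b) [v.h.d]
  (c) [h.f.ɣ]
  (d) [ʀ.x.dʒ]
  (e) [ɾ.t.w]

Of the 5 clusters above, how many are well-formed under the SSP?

4

(a) [m.ð.b]: profile 4-3-1 — obeys.
(b) [v.h.d]: profile 3-3-1 — obeys.
(c) [h.f.ɣ]: profile 3-3-3 — obeys.
(d) [ʀ.x.dʒ]: profile 6-3-2 — obeys.
(e) [ɾ.t.w]: profile 6-1-7 — violates.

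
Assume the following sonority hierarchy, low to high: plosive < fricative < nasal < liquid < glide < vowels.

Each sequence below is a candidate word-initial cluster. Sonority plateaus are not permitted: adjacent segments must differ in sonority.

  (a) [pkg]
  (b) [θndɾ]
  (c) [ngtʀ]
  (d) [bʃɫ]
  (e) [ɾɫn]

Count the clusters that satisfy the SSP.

(a) 1-1-1 → violates
(b) 2-3-1-4 → violates
(c) 3-1-1-4 → violates
(d) 1-2-4 → obeys
(e) 4-4-3 → violates

1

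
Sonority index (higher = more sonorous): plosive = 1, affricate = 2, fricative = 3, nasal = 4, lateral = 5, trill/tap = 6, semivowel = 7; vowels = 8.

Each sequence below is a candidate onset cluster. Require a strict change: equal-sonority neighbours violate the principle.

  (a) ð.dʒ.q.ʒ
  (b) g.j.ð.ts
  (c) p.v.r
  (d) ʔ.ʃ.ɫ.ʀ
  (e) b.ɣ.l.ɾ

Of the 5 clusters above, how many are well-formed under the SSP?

(a) sonority 3-2-1-3: ill-formed.
(b) sonority 1-7-3-2: ill-formed.
(c) sonority 1-3-6: well-formed.
(d) sonority 1-3-5-6: well-formed.
(e) sonority 1-3-5-6: well-formed.

3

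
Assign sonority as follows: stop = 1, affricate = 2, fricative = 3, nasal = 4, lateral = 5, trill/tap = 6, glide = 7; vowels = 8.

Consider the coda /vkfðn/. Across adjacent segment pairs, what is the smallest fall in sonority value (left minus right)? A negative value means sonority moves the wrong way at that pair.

-2

/v/: fricative = 3.
/k/: stop = 1.
/f/: fricative = 3.
/ð/: fricative = 3.
/n/: nasal = 4.
/v/→/k/: change +2.
/k/→/f/: change -2.
/f/→/ð/: change +0.
/ð/→/n/: change -1.
Minimum = -2.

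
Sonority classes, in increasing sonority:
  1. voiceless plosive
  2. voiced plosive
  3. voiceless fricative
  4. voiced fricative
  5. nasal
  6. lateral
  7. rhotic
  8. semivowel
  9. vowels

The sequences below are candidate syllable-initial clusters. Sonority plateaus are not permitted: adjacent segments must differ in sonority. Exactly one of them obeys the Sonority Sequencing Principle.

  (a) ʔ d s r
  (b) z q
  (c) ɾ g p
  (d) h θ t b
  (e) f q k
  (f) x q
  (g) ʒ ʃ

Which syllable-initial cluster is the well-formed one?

(a) ʔ d s r: profile 1-2-3-7 — obeys.
(b) z q: profile 4-1 — violates.
(c) ɾ g p: profile 7-2-1 — violates.
(d) h θ t b: profile 3-3-1-2 — violates.
(e) f q k: profile 3-1-1 — violates.
(f) x q: profile 3-1 — violates.
(g) ʒ ʃ: profile 4-3 — violates.

a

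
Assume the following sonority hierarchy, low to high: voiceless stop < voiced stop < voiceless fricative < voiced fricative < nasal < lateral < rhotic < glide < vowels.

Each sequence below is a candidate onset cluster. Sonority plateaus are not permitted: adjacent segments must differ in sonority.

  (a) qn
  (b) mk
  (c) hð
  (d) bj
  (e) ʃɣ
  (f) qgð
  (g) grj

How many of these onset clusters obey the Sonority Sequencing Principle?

6

(a) sonority 1-5: well-formed.
(b) sonority 5-1: ill-formed.
(c) sonority 3-4: well-formed.
(d) sonority 2-8: well-formed.
(e) sonority 3-4: well-formed.
(f) sonority 1-2-4: well-formed.
(g) sonority 2-7-8: well-formed.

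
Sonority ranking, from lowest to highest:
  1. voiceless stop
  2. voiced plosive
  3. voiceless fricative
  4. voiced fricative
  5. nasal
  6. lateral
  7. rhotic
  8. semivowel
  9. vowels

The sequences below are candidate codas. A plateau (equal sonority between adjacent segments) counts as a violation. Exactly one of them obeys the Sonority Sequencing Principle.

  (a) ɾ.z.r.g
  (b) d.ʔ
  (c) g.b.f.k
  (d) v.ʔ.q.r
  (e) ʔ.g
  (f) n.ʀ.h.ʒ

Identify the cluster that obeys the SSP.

b

(a) 7-4-7-2 → violates
(b) 2-1 → obeys
(c) 2-2-3-1 → violates
(d) 4-1-1-7 → violates
(e) 1-2 → violates
(f) 5-7-3-4 → violates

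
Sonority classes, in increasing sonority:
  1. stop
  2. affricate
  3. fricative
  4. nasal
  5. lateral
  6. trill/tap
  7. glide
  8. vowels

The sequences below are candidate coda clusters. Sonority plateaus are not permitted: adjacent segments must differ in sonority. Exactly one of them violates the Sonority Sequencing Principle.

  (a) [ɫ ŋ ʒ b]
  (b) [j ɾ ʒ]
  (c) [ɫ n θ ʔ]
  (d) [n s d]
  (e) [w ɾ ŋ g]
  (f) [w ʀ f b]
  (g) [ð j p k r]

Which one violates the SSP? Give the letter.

g

(a) [ɫ ŋ ʒ b]: profile 5-4-3-1 — obeys.
(b) [j ɾ ʒ]: profile 7-6-3 — obeys.
(c) [ɫ n θ ʔ]: profile 5-4-3-1 — obeys.
(d) [n s d]: profile 4-3-1 — obeys.
(e) [w ɾ ŋ g]: profile 7-6-4-1 — obeys.
(f) [w ʀ f b]: profile 7-6-3-1 — obeys.
(g) [ð j p k r]: profile 3-7-1-1-6 — violates.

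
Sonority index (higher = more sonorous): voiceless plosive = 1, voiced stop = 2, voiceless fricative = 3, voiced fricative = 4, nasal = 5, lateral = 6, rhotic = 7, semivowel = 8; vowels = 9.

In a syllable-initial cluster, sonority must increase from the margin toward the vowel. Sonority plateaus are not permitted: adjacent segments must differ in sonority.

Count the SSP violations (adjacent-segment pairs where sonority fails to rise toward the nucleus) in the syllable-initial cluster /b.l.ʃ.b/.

/b/ is a voiced stop (sonority 2).
/l/ is a lateral (sonority 6).
/ʃ/ is a voiceless fricative (sonority 3).
/b/ is a voiced stop (sonority 2).
/b/→/l/: 2→6 (rises) — ok.
/l/→/ʃ/: 6→3 (does not rise) — violation.
/ʃ/→/b/: 3→2 (does not rise) — violation.

2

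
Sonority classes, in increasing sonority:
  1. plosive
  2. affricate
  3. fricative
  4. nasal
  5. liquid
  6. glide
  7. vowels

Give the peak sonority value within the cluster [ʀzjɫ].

/ʀ/ — liquid, sonority 5.
/z/ — fricative, sonority 3.
/j/ — glide, sonority 6.
/ɫ/ — liquid, sonority 5.
The maximum is 6.

6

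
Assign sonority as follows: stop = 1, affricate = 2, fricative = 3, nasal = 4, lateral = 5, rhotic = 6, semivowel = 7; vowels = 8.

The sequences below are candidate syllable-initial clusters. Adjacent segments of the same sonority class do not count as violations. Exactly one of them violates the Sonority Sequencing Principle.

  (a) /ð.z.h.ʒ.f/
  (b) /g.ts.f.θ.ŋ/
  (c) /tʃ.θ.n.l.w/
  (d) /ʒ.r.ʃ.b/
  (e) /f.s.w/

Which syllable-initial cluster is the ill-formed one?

d

(a) /ð.z.h.ʒ.f/: profile 3-3-3-3-3 — obeys.
(b) /g.ts.f.θ.ŋ/: profile 1-2-3-3-4 — obeys.
(c) /tʃ.θ.n.l.w/: profile 2-3-4-5-7 — obeys.
(d) /ʒ.r.ʃ.b/: profile 3-6-3-1 — violates.
(e) /f.s.w/: profile 3-3-7 — obeys.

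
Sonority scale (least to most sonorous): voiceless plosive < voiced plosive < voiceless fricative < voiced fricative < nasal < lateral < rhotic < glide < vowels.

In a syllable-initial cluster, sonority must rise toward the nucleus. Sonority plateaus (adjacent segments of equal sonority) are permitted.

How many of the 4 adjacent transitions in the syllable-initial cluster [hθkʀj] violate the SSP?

1

/h/ — voiceless fricative, sonority 3.
/θ/ — voiceless fricative, sonority 3.
/k/ — voiceless plosive, sonority 1.
/ʀ/ — rhotic, sonority 7.
/j/ — glide, sonority 8.
/h/→/θ/: 3→3 (plateau, allowed) — ok.
/θ/→/k/: 3→1 (does not rise) — violation.
/k/→/ʀ/: 1→7 (rises) — ok.
/ʀ/→/j/: 7→8 (rises) — ok.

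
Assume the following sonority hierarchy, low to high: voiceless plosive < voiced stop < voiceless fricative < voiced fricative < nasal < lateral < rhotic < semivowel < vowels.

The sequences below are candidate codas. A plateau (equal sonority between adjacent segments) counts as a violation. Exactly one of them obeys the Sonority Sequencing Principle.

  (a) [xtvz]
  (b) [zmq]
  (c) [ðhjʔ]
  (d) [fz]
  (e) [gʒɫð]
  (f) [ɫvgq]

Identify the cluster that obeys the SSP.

(a) sonority 3-1-4-4: ill-formed.
(b) sonority 4-5-1: ill-formed.
(c) sonority 4-3-8-1: ill-formed.
(d) sonority 3-4: ill-formed.
(e) sonority 2-4-6-4: ill-formed.
(f) sonority 6-4-2-1: well-formed.

f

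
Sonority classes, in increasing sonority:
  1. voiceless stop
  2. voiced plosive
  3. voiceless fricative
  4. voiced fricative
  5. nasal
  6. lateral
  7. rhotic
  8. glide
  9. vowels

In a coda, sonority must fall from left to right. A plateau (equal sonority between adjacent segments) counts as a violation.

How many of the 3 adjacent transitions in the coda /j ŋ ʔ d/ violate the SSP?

/j/: glide = 8.
/ŋ/: nasal = 5.
/ʔ/: voiceless stop = 1.
/d/: voiced plosive = 2.
/j/→/ŋ/: 8→5 (falls) — ok.
/ŋ/→/ʔ/: 5→1 (falls) — ok.
/ʔ/→/d/: 1→2 (does not fall) — violation.

1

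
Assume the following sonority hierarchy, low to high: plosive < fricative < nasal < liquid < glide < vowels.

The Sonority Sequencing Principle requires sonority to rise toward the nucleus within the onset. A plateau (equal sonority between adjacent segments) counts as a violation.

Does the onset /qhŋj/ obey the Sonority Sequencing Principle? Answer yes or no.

yes

/q/ — plosive, sonority 1.
/h/ — fricative, sonority 2.
/ŋ/ — nasal, sonority 3.
/j/ — glide, sonority 5.
The profile 1-2-3-5 strictly rises, so the onset satisfies the SSP.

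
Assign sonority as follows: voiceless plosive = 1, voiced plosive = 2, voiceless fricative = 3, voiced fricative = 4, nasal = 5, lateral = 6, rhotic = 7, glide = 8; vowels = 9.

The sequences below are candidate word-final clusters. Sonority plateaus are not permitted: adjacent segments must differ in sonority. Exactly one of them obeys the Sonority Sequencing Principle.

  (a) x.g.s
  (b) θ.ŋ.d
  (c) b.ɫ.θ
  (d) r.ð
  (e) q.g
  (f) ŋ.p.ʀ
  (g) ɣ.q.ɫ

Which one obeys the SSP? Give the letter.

d

(a) sonority 3-2-3: ill-formed.
(b) sonority 3-5-2: ill-formed.
(c) sonority 2-6-3: ill-formed.
(d) sonority 7-4: well-formed.
(e) sonority 1-2: ill-formed.
(f) sonority 5-1-7: ill-formed.
(g) sonority 4-1-6: ill-formed.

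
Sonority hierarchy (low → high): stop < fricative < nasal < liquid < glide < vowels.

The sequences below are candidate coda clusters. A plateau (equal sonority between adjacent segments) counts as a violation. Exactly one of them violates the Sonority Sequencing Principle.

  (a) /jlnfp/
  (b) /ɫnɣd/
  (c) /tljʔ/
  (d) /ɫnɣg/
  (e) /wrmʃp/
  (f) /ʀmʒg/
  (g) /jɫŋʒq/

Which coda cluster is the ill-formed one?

(a) 5-4-3-2-1 → obeys
(b) 4-3-2-1 → obeys
(c) 1-4-5-1 → violates
(d) 4-3-2-1 → obeys
(e) 5-4-3-2-1 → obeys
(f) 4-3-2-1 → obeys
(g) 5-4-3-2-1 → obeys

c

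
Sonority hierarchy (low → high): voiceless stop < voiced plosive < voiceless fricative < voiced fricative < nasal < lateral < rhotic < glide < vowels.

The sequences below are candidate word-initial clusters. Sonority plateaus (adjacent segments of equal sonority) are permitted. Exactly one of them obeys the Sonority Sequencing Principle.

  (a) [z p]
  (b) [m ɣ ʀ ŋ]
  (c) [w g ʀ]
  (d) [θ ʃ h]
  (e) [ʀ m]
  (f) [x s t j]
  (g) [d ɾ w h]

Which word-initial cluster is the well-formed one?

(a) sonority 4-1: ill-formed.
(b) sonority 5-4-7-5: ill-formed.
(c) sonority 8-2-7: ill-formed.
(d) sonority 3-3-3: well-formed.
(e) sonority 7-5: ill-formed.
(f) sonority 3-3-1-8: ill-formed.
(g) sonority 2-7-8-3: ill-formed.

d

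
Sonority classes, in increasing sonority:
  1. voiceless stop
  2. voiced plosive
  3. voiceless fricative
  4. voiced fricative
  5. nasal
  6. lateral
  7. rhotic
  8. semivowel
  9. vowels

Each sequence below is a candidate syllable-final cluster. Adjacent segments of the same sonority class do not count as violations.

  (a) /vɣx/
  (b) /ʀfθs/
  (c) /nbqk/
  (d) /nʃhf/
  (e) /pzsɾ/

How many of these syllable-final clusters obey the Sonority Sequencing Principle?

4

(a) /vɣx/: profile 4-4-3 — obeys.
(b) /ʀfθs/: profile 7-3-3-3 — obeys.
(c) /nbqk/: profile 5-2-1-1 — obeys.
(d) /nʃhf/: profile 5-3-3-3 — obeys.
(e) /pzsɾ/: profile 1-4-3-7 — violates.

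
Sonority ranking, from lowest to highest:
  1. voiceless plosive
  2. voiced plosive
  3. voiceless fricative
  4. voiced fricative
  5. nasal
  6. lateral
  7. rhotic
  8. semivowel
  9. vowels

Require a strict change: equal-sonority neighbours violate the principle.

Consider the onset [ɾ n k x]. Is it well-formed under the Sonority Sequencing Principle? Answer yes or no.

/ɾ/ — rhotic, sonority 7.
/n/ — nasal, sonority 5.
/k/ — voiceless plosive, sonority 1.
/x/ — voiceless fricative, sonority 3.
The profile is 7-5-1-3. Between /ɾ/ (7) and /n/ (5) sonority does not rise, so the cluster violates the SSP.

no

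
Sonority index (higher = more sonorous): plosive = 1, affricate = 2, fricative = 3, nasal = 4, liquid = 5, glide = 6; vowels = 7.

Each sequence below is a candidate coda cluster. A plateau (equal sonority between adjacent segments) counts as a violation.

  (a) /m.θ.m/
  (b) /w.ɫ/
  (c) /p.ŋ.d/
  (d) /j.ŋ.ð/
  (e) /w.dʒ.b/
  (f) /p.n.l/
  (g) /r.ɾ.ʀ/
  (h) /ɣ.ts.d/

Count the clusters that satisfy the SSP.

(a) /m.θ.m/: profile 4-3-4 — violates.
(b) /w.ɫ/: profile 6-5 — obeys.
(c) /p.ŋ.d/: profile 1-4-1 — violates.
(d) /j.ŋ.ð/: profile 6-4-3 — obeys.
(e) /w.dʒ.b/: profile 6-2-1 — obeys.
(f) /p.n.l/: profile 1-4-5 — violates.
(g) /r.ɾ.ʀ/: profile 5-5-5 — violates.
(h) /ɣ.ts.d/: profile 3-2-1 — obeys.

4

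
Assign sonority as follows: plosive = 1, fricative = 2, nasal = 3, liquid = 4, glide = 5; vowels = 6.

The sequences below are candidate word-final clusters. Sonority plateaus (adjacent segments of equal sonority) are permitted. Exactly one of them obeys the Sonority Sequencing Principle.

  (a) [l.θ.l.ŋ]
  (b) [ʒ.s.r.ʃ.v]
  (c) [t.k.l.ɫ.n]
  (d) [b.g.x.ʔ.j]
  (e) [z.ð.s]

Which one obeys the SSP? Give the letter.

(a) 4-2-4-3 → violates
(b) 2-2-4-2-2 → violates
(c) 1-1-4-4-3 → violates
(d) 1-1-2-1-5 → violates
(e) 2-2-2 → obeys

e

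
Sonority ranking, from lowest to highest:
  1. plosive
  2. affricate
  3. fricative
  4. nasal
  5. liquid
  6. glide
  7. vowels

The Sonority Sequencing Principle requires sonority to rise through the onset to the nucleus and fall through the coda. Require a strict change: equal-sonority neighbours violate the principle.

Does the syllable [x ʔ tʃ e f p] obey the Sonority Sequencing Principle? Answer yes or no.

Onset: /x/ is a fricative (sonority 3), /ʔ/ is a plosive (sonority 1), /tʃ/ is an affricate (sonority 2); then the nucleus /e/ (sonority 7).
Onset profile 3-1-2-7 — does not strictly rise throughout.
Coda: /f/ is a fricative (sonority 3), /p/ is a plosive (sonority 1).
Coda profile 7-3-1 — falls from the nucleus.

no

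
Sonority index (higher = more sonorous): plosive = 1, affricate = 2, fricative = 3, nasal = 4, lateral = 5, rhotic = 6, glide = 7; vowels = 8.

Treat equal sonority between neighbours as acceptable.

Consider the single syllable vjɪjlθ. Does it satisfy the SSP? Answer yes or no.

yes

Onset: /v/ is a fricative (sonority 3), /j/ is a glide (sonority 7); then the nucleus /ɪ/ (sonority 8).
Onset profile 3-7-8 — rises to the nucleus.
Coda: /j/ is a glide (sonority 7), /l/ is a lateral (sonority 5), /θ/ is a fricative (sonority 3).
Coda profile 8-7-5-3 — falls from the nucleus.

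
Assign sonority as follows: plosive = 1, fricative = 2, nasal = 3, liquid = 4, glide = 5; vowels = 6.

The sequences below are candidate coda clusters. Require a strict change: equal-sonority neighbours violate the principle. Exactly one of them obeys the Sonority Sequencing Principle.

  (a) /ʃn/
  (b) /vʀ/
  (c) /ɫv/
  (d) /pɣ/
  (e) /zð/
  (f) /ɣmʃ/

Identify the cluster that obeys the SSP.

c

(a) /ʃn/: profile 2-3 — violates.
(b) /vʀ/: profile 2-4 — violates.
(c) /ɫv/: profile 4-2 — obeys.
(d) /pɣ/: profile 1-2 — violates.
(e) /zð/: profile 2-2 — violates.
(f) /ɣmʃ/: profile 2-3-2 — violates.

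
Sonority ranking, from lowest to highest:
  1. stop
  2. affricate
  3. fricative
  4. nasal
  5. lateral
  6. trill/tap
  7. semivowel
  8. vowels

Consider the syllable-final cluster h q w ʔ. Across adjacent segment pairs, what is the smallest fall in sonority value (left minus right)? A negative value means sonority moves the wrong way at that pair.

/h/: fricative = 3.
/q/: stop = 1.
/w/: semivowel = 7.
/ʔ/: stop = 1.
/h/→/q/: change +2.
/q/→/w/: change -6.
/w/→/ʔ/: change +6.
Minimum = -6.

-6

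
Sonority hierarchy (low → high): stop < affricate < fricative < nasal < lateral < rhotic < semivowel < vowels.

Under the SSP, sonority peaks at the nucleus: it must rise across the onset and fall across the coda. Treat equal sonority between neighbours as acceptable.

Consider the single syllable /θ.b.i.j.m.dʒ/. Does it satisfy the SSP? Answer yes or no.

no

Onset: /θ/ is a fricative (sonority 3), /b/ is a stop (sonority 1); then the nucleus /i/ (sonority 8).
Onset profile 3-1-8 — does not rise throughout.
Coda: /j/ is a semivowel (sonority 7), /m/ is a nasal (sonority 4), /dʒ/ is an affricate (sonority 2).
Coda profile 8-7-4-2 — falls from the nucleus.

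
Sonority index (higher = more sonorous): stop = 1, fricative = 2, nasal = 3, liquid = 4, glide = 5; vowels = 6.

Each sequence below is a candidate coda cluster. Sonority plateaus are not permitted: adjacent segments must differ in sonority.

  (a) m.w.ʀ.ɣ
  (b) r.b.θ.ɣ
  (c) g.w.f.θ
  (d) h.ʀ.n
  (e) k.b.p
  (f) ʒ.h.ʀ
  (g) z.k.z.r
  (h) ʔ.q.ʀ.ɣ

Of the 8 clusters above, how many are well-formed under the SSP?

0

(a) sonority 3-5-4-2: ill-formed.
(b) sonority 4-1-2-2: ill-formed.
(c) sonority 1-5-2-2: ill-formed.
(d) sonority 2-4-3: ill-formed.
(e) sonority 1-1-1: ill-formed.
(f) sonority 2-2-4: ill-formed.
(g) sonority 2-1-2-4: ill-formed.
(h) sonority 1-1-4-2: ill-formed.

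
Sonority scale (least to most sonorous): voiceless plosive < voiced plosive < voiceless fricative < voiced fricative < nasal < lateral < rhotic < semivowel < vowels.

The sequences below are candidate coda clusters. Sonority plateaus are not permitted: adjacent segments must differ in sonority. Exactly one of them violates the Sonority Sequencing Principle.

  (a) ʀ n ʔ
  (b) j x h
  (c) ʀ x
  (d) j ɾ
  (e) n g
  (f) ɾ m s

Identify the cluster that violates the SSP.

b

(a) ʀ n ʔ: profile 7-5-1 — obeys.
(b) j x h: profile 8-3-3 — violates.
(c) ʀ x: profile 7-3 — obeys.
(d) j ɾ: profile 8-7 — obeys.
(e) n g: profile 5-2 — obeys.
(f) ɾ m s: profile 7-5-3 — obeys.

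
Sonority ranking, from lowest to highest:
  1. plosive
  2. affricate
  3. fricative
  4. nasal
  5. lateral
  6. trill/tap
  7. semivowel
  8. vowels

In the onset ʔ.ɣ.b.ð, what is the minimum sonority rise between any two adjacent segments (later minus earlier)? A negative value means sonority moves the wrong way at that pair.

-2

/ʔ/ — plosive, sonority 1.
/ɣ/ — fricative, sonority 3.
/b/ — plosive, sonority 1.
/ð/ — fricative, sonority 3.
/ʔ/→/ɣ/: change +2.
/ɣ/→/b/: change -2.
/b/→/ð/: change +2.
Minimum = -2.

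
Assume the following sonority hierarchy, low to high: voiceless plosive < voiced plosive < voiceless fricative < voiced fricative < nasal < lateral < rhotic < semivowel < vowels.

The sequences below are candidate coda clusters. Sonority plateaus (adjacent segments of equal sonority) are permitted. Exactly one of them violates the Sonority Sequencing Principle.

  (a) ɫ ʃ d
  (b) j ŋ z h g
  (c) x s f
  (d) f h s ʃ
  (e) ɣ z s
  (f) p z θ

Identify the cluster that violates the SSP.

f

(a) sonority 6-3-2: well-formed.
(b) sonority 8-5-4-3-2: well-formed.
(c) sonority 3-3-3: well-formed.
(d) sonority 3-3-3-3: well-formed.
(e) sonority 4-4-3: well-formed.
(f) sonority 1-4-3: ill-formed.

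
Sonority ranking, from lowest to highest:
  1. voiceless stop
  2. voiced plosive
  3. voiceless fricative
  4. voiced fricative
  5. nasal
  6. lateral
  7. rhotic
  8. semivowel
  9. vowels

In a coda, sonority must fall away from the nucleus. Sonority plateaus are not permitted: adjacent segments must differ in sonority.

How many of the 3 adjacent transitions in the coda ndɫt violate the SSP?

1

/n/ — nasal, sonority 5.
/d/ — voiced plosive, sonority 2.
/ɫ/ — lateral, sonority 6.
/t/ — voiceless stop, sonority 1.
/n/→/d/: 5→2 (falls) — ok.
/d/→/ɫ/: 2→6 (does not fall) — violation.
/ɫ/→/t/: 6→1 (falls) — ok.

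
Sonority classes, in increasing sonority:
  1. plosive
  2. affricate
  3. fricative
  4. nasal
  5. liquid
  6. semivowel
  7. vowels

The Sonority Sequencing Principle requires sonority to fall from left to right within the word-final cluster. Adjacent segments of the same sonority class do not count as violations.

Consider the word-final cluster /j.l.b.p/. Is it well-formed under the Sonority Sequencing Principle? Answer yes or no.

yes

/j/ is a semivowel (sonority 6).
/l/ is a liquid (sonority 5).
/b/ is a plosive (sonority 1).
/p/ is a plosive (sonority 1).
The profile 6-5-1-1 is non-increasing (plateaus allowed), so the word-final cluster satisfies the SSP.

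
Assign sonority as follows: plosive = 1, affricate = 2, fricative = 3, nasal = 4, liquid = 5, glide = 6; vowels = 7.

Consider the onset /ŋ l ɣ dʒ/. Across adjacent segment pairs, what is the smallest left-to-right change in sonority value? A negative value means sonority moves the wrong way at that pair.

-2

/ŋ/: nasal = 4.
/l/: liquid = 5.
/ɣ/: fricative = 3.
/dʒ/: affricate = 2.
/ŋ/→/l/: change +1.
/l/→/ɣ/: change -2.
/ɣ/→/dʒ/: change -1.
Minimum = -2.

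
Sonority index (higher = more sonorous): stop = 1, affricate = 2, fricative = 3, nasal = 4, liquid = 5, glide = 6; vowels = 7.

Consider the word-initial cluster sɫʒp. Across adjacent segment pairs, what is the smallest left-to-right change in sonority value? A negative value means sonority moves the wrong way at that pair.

-2

/s/ — fricative, sonority 3.
/ɫ/ — liquid, sonority 5.
/ʒ/ — fricative, sonority 3.
/p/ — stop, sonority 1.
/s/→/ɫ/: change +2.
/ɫ/→/ʒ/: change -2.
/ʒ/→/p/: change -2.
Minimum = -2.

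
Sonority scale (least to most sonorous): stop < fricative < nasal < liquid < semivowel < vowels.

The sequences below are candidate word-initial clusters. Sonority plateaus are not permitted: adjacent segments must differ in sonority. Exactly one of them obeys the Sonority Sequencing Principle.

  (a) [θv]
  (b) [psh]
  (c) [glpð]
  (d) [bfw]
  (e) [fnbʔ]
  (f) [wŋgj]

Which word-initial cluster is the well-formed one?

(a) 2-2 → violates
(b) 1-2-2 → violates
(c) 1-4-1-2 → violates
(d) 1-2-5 → obeys
(e) 2-3-1-1 → violates
(f) 5-3-1-5 → violates

d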